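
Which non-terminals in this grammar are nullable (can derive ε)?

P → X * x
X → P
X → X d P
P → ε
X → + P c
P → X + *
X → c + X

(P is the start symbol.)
A non-terminal is nullable if it can derive ε (the empty string): either it has an ε-production, or it has a production whose right-hand side consists entirely of nullable non-terminals.

ε-productions: P → ε
So P is immediately nullable.
X → P: every symbol on the right is nullable, so X is nullable too.
Every non-terminal is now nullable.
Nullable = { 'P', 'X' }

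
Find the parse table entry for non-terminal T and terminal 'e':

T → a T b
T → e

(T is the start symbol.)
To find M[T, 'e'], we find productions for T where 'e' is in the predict set (PREDICT(N → α) = (FIRST(α) \ {ε}) ∪ (FOLLOW(N) if α ⇒* ε)).

T → a T b: PREDICT = { 'a' }
T → e: PREDICT = { 'e' }
  'e' is in predict set, so this production goes in M[T, 'e']

M[T, 'e'] = T → e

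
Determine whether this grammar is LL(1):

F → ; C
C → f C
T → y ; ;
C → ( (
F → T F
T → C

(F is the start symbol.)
Yes, the grammar is LL(1).

A grammar is LL(1) if for each non-terminal N with multiple productions, the predict sets of those productions are pairwise disjoint, where PREDICT(N → α) = (FIRST(α) \ {ε}) ∪ (FOLLOW(N) if α ⇒* ε).

Relevant sets:
  FIRST(T) = { '(', 'f', 'y' }
  FIRST(C) = { '(', 'f' }

For F:
  PREDICT(F → ';' C) = { ';' }
  PREDICT(F → T F) = { '(', 'f', 'y' }
For C:
  PREDICT(C → f C) = { 'f' }
  PREDICT(C → '(' '(') = { '(' }
For T:
  PREDICT(T → y ';' ';') = { 'y' }
  PREDICT(T → C) = { '(', 'f' }

All predict sets are disjoint. The grammar IS LL(1).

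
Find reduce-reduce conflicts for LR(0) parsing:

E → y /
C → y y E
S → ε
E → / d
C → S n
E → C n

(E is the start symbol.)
A reduce-reduce conflict occurs when an LR(0) state has two complete items [A → α .] and [B → β .] — both call for a reduction, and with no lookahead the parser cannot choose between them.

Augment with E' → E and build the canonical LR(0) collection (I0 = CLOSURE({[E' → . E]}), then GOTO on every symbol after a dot until no new states appear). It has 12 states:
  I0: { [C → . S n], [C → . y y E], [E → . / d], [E → . C n], [E → . y /], [E' → . E], [S → .] }  — shift, reduce
  I1: { [E → / . d] }  — shift
  I2: { [E → C . n] }  — shift
  I3: { [E' → E .] }  — accept
  I4: { [C → S . n] }  — shift
  I5: { [C → y . y E], [E → y . /] }  — shift
  I6: { [E → y / .] }  — reduce
  I7: { [C → . S n], [C → . y y E], [C → y y . E], [E → . / d], [E → . C n], [E → . y /], [S → .] }  — shift, reduce
  I8: { [C → y y E .] }  — reduce
  I9: { [C → S n .] }  — reduce
  I10: { [E → C n .] }  — reduce
  I11: { [E → / d .] }  — reduce

No state contains more than one complete item.

Answer: No reduce-reduce conflicts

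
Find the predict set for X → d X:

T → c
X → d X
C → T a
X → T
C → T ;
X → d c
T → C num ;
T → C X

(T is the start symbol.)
PREDICT(X → d X) = (FIRST(RHS) \ {ε}) ∪ (FOLLOW(X) if ε ∈ FIRST(RHS), i.e. RHS ⇒* ε)
FIRST(d X) = { 'd' }
ε ∉ FIRST(d X), so FOLLOW(X) is not added.
PREDICT(X → d X) = { 'd' }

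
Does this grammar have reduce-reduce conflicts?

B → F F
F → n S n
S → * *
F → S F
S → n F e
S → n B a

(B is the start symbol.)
A reduce-reduce conflict occurs when an LR(0) state has two complete items [A → α .] and [B → β .] — both call for a reduction, and with no lookahead the parser cannot choose between them.

Augment with B' → B and build the canonical LR(0) collection (I0 = CLOSURE({[B' → . B]}), then GOTO on every symbol after a dot until no new states appear). It has 15 states:
  I0: { [B → . F F], [B' → . B], [F → . S F], [F → . n S n], [S → . * *], [S → . n B a], [S → . n F e] }  — shift
  I1: { [S → * . *] }  — shift
  I2: { [B' → B .] }  — accept
  I3: { [B → F . F], [F → . S F], [F → . n S n], [S → . * *], [S → . n B a], [S → . n F e] }  — shift
  I4: { [F → . S F], [F → . n S n], [F → S . F], [S → . * *], [S → . n B a], [S → . n F e] }  — shift
  I5: { [B → . F F], [F → . S F], [F → . n S n], [F → n . S n], [S → . * *], [S → . n B a], [S → . n F e], [S → n . B a], [S → n . F e] }  — shift
  I6: { [S → n B . a] }  — shift
  I7: { [B → F . F], [F → . S F], [F → . n S n], [S → . * *], [S → . n B a], [S → . n F e], [S → n F . e] }  — shift
  I8: { [F → . S F], [F → . n S n], [F → S . F], [F → n S . n], [S → . * *], [S → . n B a], [S → . n F e] }  — shift
  I9: { [F → S F .] }  — reduce
  I10: { [B → . F F], [F → . S F], [F → . n S n], [F → n . S n], [F → n S n .], [S → . * *], [S → . n B a], [S → . n F e], [S → n . B a], [S → n . F e] }  — shift, reduce
  I11: { [B → F F .] }  — reduce
  I12: { [S → n F e .] }  — reduce
  I13: { [S → n B a .] }  — reduce
  I14: { [S → * * .] }  — reduce

No state contains more than one complete item.

Answer: No reduce-reduce conflicts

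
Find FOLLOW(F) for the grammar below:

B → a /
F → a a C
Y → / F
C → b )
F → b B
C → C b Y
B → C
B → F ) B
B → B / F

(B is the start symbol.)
{ $, ')', '/', 'b' }

In Y → / F: F is at the end, add FOLLOW(Y)
In B → F ) B: F is followed by ')' B, add FIRST(')' B) \ {ε} = { ')' }
In B → B / F: F is at the end, add FOLLOW(B)

The FOLLOW sets referred to above (computed the same way, to a fixed point):
  FOLLOW(Y) = { $, ')', '/', 'b' }
  FOLLOW(B) = { $, ')', '/', 'b' }

Taking the union: FOLLOW(F) = { $, ')', '/', 'b' }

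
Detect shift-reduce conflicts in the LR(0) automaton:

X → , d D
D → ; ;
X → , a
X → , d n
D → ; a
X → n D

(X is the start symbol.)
A shift-reduce conflict occurs when an LR(0) state has both:
  - a complete (reduce) item [A → α .] (dot at the end), and
  - a shift item [B → β . c γ] (dot before a terminal).

Augment with X' → X and build the canonical LR(0) collection (I0 = CLOSURE({[X' → . X]}), then GOTO on every symbol after a dot until no new states appear). It has 12 states:
  I0: { [X → . , a], [X → . , d D], [X → . , d n], [X → . n D], [X' → . X] }  — shift
  I1: { [X → , . a], [X → , . d D], [X → , . d n] }  — shift
  I2: { [X' → X .] }  — accept
  I3: { [D → . ; ;], [D → . ; a], [X → n . D] }  — shift
  I4: { [D → ; . ;], [D → ; . a] }  — shift
  I5: { [X → n D .] }  — reduce
  I6: { [D → ; ; .] }  — reduce
  I7: { [D → ; a .] }  — reduce
  I8: { [X → , a .] }  — reduce
  I9: { [D → . ; ;], [D → . ; a], [X → , d . D], [X → , d . n] }  — shift
  I10: { [X → , d D .] }  — reduce
  I11: { [X → , d n .] }  — reduce

No state contains both a complete item and a shift item.

Answer: No shift-reduce conflicts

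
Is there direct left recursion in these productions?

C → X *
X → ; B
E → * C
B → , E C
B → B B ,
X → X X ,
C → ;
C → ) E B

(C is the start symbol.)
Direct left recursion occurs when N → N α for some non-terminal N (the right-hand side begins with the left-hand side itself).

C → X *: starts with X
X → ; B: starts with ';'
E → * C: starts with '*'
B → , E C: starts with ','
B → B B ,: LEFT RECURSIVE (starts with B)
X → X X ,: LEFT RECURSIVE (starts with X)
C → ;: starts with ';'
C → ) E B: starts with ')'

The grammar has direct left recursion on: B, X.

Answer: Yes, B, X are left-recursive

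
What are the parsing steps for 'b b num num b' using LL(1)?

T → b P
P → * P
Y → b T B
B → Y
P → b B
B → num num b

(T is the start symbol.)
Stack is shown with the top on the left.

Stack        Input            Action
------------------------------------
T $          b b num num b $  output T → b P
b P $        b b num num b $  match 'b'
P $          b num num b $    output P → b B
b B $        b num num b $    match 'b'
B $          num num b $      output B → num num b
num num b $  num num b $      match 'num'
num b $      num b $          match 'num'
b $          b $              match 'b'
$            $                accept

The string is accepted.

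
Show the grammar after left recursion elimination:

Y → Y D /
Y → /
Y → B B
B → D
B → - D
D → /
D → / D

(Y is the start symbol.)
Y is directly left-recursive. The standard transformation for
  A → A α₁ | ... | A α_m | β₁ | ... | β_n
is
  A  → β₁ A' | ... | β_n A'
  A' → α₁ A' | ... | α_m A' | ε

Y → / becomes Y → / Y'
Y → B B becomes Y → B B Y'
Y → Y D / becomes Y' → D / Y'
Add Y' → ε

Productions for other non-terminals are unchanged:
  B → D
  B → - D
  D → /
  D → / D

Resulting grammar:
Y → / Y'
Y → B B Y'
Y' → D / Y'
Y' → ε
B → D
B → - D
D → /
D → / D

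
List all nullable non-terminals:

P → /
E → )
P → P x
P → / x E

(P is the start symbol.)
A non-terminal is nullable if it can derive ε (the empty string): either it has an ε-production, or it has a production whose right-hand side consists entirely of nullable non-terminals.

There are no ε-productions, so no non-terminal can derive ε.
No non-terminals are nullable.

Answer: None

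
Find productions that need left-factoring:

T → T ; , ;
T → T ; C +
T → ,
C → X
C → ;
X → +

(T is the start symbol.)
Yes, T has productions with common prefix 'T ;'

Left-factoring is needed when two productions for the same non-terminal
share a common prefix on the right-hand side.

Productions for T:
  T → T ; , ;
  T → T ; C +
  T → ,
Productions for C:
  C → X
  C → ;

Found common prefix 'T ;' in productions for T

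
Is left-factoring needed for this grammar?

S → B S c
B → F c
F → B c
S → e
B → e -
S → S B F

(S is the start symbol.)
Left-factoring is needed when two productions for the same non-terminal
share a common prefix on the right-hand side.

Productions for S:
  S → B S c
  S → e
  S → S B F
Productions for B:
  B → F c
  B → e -

No common prefixes found.

Answer: No, left-factoring is not needed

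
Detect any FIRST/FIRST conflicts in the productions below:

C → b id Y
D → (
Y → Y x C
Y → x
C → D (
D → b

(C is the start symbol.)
Yes. C → b id Y / C → D '(' on { 'b' }; Y → Y x C / Y → x on { 'x' }

FIRST sets of the non-terminals at (or reachable through a nullable prefix from) the front of some alternative:
  FIRST(D) = { '(', 'b' }
  FIRST(Y) = { 'x' }

Productions for C:
  C → b id Y: FIRST = { 'b' }
  C → D (: FIRST = { '(', 'b' }
Productions for D:
  D → (: FIRST = { '(' }
  D → b: FIRST = { 'b' }
Productions for Y:
  Y → Y x C: FIRST = { 'x' }
  Y → x: FIRST = { 'x' }

Conflict for C: C → b id Y and C → D (
  Overlap: { 'b' }
Conflict for Y: Y → Y x C and Y → x
  Overlap: { 'x' }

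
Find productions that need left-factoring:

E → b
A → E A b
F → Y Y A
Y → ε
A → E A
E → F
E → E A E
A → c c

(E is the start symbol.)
Yes, A has productions with common prefix 'E A'

Left-factoring is needed when two productions for the same non-terminal
share a common prefix on the right-hand side.

Productions for E:
  E → b
  E → F
  E → E A E
Productions for A:
  A → E A b
  A → E A
  A → c c

Found common prefix 'E A' in productions for A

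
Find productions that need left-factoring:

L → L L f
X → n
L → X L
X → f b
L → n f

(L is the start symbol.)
Left-factoring is needed when two productions for the same non-terminal
share a common prefix on the right-hand side.

Productions for L:
  L → L L f
  L → X L
  L → n f
Productions for X:
  X → n
  X → f b

No common prefixes found.

Answer: No, left-factoring is not needed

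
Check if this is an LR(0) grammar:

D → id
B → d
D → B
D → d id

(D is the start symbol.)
A grammar is LR(0) if no state in the canonical LR(0) collection has:
  - both a shift item (dot before a terminal) and a complete item (shift-reduce conflict), or
  - two or more complete items (reduce-reduce conflict; the accept item [D' → D .] counts as a complete item here).

Augment with D' → D and build the canonical LR(0) collection (I0 = CLOSURE({[D' → . D]}), then GOTO on every symbol after a dot until no new states appear). It has 6 states:
  I0: { [B → . d], [D → . B], [D → . d id], [D → . id], [D' → . D] }  — shift
  I1: { [D → B .] }  — reduce
  I2: { [D' → D .] }  — accept
  I3: { [B → d .], [D → d . id] }  — shift, reduce
  I4: { [D → id .] }  — reduce
  I5: { [D → d id .] }  — reduce

Conflict in state I3:
  Shift-reduce conflict between [B → d .] and [D → d . id]
So the grammar is NOT LR(0).

Answer: No. Shift-reduce conflict between [B → d .] and [D → d . id]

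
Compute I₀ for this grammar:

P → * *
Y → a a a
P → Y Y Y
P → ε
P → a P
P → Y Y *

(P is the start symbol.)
{ [P → . * *], [P → . Y Y *], [P → . Y Y Y], [P → . a P], [P → .], [P' → . P], [Y → . a a a] }

First, augment the grammar with P' → P
I₀ = CLOSURE({ [P' → . P] }):
  [P' → . P] has the dot before P: add [P → . * *], [P → . Y Y Y], [P → .], [P → . a P], [P → . Y Y *]
  [P → . Y Y Y] has the dot before Y: add [Y → . a a a]
No further items can be added.

I₀ = { [P → . * *], [P → . Y Y *], [P → . Y Y Y], [P → . a P], [P → .], [P' → . P], [Y → . a a a] }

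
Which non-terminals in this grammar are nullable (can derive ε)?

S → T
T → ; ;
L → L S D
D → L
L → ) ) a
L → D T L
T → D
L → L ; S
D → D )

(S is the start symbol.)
None

There are no ε-productions, so no non-terminal can derive ε.
No non-terminals are nullable.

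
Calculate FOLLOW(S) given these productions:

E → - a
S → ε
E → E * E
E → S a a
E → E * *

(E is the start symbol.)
{ 'a' }

In E → S a a: S is followed by a a, add FIRST(a a) \ {ε} = { 'a' }

Taking the union: FOLLOW(S) = { 'a' }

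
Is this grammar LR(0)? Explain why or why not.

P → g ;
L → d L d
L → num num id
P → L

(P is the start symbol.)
Yes, the grammar is LR(0)

A grammar is LR(0) if no state in the canonical LR(0) collection has:
  - both a shift item (dot before a terminal) and a complete item (shift-reduce conflict), or
  - two or more complete items (reduce-reduce conflict; the accept item [P' → P .] counts as a complete item here).

Augment with P' → P and build the canonical LR(0) collection (I0 = CLOSURE({[P' → . P]}), then GOTO on every symbol after a dot until no new states appear). It has 11 states:
  I0: { [L → . d L d], [L → . num num id], [P → . L], [P → . g ;], [P' → . P] }  — shift
  I1: { [P → L .] }  — reduce
  I2: { [P' → P .] }  — accept
  I3: { [L → . d L d], [L → . num num id], [L → d . L d] }  — shift
  I4: { [P → g . ;] }  — shift
  I5: { [L → num . num id] }  — shift
  I6: { [L → num num . id] }  — shift
  I7: { [L → num num id .] }  — reduce
  I8: { [P → g ; .] }  — reduce
  I9: { [L → d L . d] }  — shift
  I10: { [L → d L d .] }  — reduce

Every state is either a pure shift/goto state or contains exactly one complete item and nothing to shift — no conflicts. The grammar is LR(0).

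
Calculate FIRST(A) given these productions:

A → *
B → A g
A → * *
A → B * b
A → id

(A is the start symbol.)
{ '*', 'id' }

To compute FIRST(A), examine every production with A on the left-hand side, reading each right-hand side left to right until a non-nullable symbol is reached.

FIRST sets of the other non-terminals involved (by the same procedure, iterated to a fixed point):
  FIRST(B) = { '*', 'id' }

From A → *:
  - '*' is a terminal: add '*' and stop
From A → * *:
  - '*' is a terminal: add '*' and stop
From A → B * b:
  - B is a non-terminal: add FIRST(B) \ {ε} = { '*', 'id' }
    B is not nullable, so stop
From A → id:
  - id is a terminal: add 'id' and stop

Collecting: FIRST(A) = { '*', 'id' }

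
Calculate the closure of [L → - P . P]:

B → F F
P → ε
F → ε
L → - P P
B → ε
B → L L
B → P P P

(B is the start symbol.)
{ [L → - P . P], [P → .] }

Start with: [L → - P . P]
  [L → - P . P] has the dot before P: add [P → .]
No further items can be added.

CLOSURE = { [L → - P . P], [P → .] }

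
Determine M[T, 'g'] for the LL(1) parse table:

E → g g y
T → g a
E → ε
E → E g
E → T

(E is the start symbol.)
T → g a

To find M[T, 'g'], we find productions for T where 'g' is in the predict set (PREDICT(N → α) = (FIRST(α) \ {ε}) ∪ (FOLLOW(N) if α ⇒* ε)).

T → g a: PREDICT = { 'g' }
  'g' is in predict set, so this production goes in M[T, 'g']

M[T, 'g'] = T → g a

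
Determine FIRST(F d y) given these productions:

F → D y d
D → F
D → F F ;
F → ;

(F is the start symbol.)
FIRST sets of the non-terminals involved (from the grammar, by fixed-point iteration):
  FIRST(F) = { ';' }

To compute FIRST(F d y), process the symbols left to right:
Symbol F is a non-terminal. Add FIRST(F) \ {ε} = { ';' }
F is not nullable (ε ∉ FIRST(F)), so stop here.
FIRST(F d y) = { ';' }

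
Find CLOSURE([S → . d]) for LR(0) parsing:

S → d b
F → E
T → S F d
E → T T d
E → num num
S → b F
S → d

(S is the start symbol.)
Start with: [S → . d]
The dot precedes the terminal d, so nothing is added.

CLOSURE = { [S → . d] }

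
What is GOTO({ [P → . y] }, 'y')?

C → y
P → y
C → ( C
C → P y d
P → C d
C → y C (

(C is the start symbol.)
{ [P → y .] }

GOTO(I, 'y') = CLOSURE({ [A → αX.β] : [A → α.Xβ] ∈ I, X = 'y' })

Items with dot before 'y', with the dot advanced:
  [P → . y] → [P → y .]
Closure adds nothing (no advanced item has the dot before a non-terminal).

GOTO = { [P → y .] }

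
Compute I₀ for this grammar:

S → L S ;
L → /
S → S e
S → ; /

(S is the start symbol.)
{ [L → . /], [S → . ; /], [S → . L S ;], [S → . S e], [S' → . S] }

First, augment the grammar with S' → S
I₀ = CLOSURE({ [S' → . S] }):
  [S' → . S] has the dot before S: add [S → . L S ;], [S → . S e], [S → . ; /]
  [S → . L S ;] has the dot before L: add [L → . /]
No further items can be added.

I₀ = { [L → . /], [S → . ; /], [S → . L S ;], [S → . S e], [S' → . S] }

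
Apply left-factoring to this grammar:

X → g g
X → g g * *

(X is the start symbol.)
Left-factoring transforms A → αβ₁ | αβ₂ into A → αA' and A' → β₁ | β₂
(α is the longest common prefix among the alternatives). Repeat until
no nonterminal has two alternatives with a common prefix.

Round 1: X has alternatives sharing prefix 'g g'. Introduce X': X → g g X'
  Add: X' → ε
  Add: X' → * *

No remaining common prefixes — done.

Resulting grammar:
X → g g X'
X' → ε
X' → * *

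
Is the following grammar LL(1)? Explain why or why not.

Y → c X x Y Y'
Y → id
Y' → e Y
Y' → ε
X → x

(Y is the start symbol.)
A grammar is LL(1) if for each non-terminal N with multiple productions, the predict sets of those productions are pairwise disjoint, where PREDICT(N → α) = (FIRST(α) \ {ε}) ∪ (FOLLOW(N) if α ⇒* ε).

Relevant sets:
  FOLLOW(Y') = { $, 'e' }

For Y:
  PREDICT(Y → c X x Y Y') = { 'c' }
  PREDICT(Y → id) = { 'id' }
For Y':
  PREDICT(Y' → e Y) = { 'e' }
  PREDICT(Y' → ε) = { $, 'e' }
X has a single production, so nothing to check there.

Conflict found: Predict set conflict for Y': { 'e' }
The grammar is NOT LL(1).

Answer: No. Predict set conflict for Y': { 'e' }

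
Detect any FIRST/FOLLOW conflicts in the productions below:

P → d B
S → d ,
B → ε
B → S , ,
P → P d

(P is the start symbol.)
A FIRST/FOLLOW conflict occurs when a non-terminal N has a nullable alternative N → β (β ⇒* ε) and another alternative N → α with FIRST(α) ∩ FOLLOW(N) ≠ ∅: on such a lookahead the parser cannot decide between expanding α and letting N vanish via β.

Nullable non-terminals: B.
FIRST sets used below: FIRST(S) = { 'd' }

B: nullable alternative(s) B → ε; FOLLOW(B) = { $, 'd' }
  B → ε: FIRST \ {ε} = { } — this is the only nullable alternative, skip
  B → S , ,: FIRST \ {ε} = { 'd' } — overlaps FOLLOW(B) on { 'd' }: CONFLICT

P, S have no nullable alternative, so no FIRST/FOLLOW check is needed there.

So the grammar has 1 FIRST/FOLLOW conflict (marked CONFLICT above).

Answer: Yes. B → S ',' ',' with FOLLOW(B) on { 'd' }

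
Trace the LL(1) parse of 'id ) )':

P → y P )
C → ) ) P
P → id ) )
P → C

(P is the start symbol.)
LL(1) parsing maintains a stack (initially the start symbol over $) and the input. At each step: if the stack top is a terminal, match it against the current input token; if it is a non-terminal N, replace it with the RHS of M[N, lookahead] (the unique production whose predict set contains the lookahead).

Stack is shown with the top on the left.

Stack     Input     Action
--------------------------
P $       id ) ) $  output P → id ) )
id ) ) $  id ) ) $  match 'id'
) ) $     ) ) $     match ')'
) $       ) $       match ')'
$         $         accept

The string is accepted.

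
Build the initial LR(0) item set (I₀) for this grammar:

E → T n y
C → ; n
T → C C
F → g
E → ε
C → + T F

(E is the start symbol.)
First, augment the grammar with E' → E
I₀ = CLOSURE({ [E' → . E] }):
  [E' → . E] has the dot before E: add [E → . T n y], [E → .]
  [E → . T n y] has the dot before T: add [T → . C C]
  [T → . C C] has the dot before C: add [C → . ; n], [C → . + T F]
No further items can be added.

I₀ = { [C → . + T F], [C → . ; n], [E → . T n y], [E → .], [E' → . E], [T → . C C] }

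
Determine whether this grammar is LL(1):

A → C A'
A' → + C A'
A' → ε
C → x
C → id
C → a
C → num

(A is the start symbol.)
Yes, the grammar is LL(1).

A grammar is LL(1) if for each non-terminal N with multiple productions, the predict sets of those productions are pairwise disjoint, where PREDICT(N → α) = (FIRST(α) \ {ε}) ∪ (FOLLOW(N) if α ⇒* ε).

Relevant sets:
  FOLLOW(A') = { $ }

For A':
  PREDICT(A' → '+' C A') = { '+' }
  PREDICT(A' → ε) = { $ }
For C:
  PREDICT(C → x) = { 'x' }
  PREDICT(C → id) = { 'id' }
  PREDICT(C → a) = { 'a' }
  PREDICT(C → num) = { 'num' }
A has a single production, so nothing to check there.

All predict sets are disjoint. The grammar IS LL(1).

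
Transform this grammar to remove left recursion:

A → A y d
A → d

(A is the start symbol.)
A → d A'
A' → y d A'
A' → ε

A is directly left-recursive. The standard transformation for
  A → A α₁ | ... | A α_m | β₁ | ... | β_n
is
  A  → β₁ A' | ... | β_n A'
  A' → α₁ A' | ... | α_m A' | ε

A → d becomes A → d A'
A → A y d becomes A' → y d A'
Add A' → ε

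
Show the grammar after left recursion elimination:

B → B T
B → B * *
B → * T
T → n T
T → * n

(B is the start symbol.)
B is directly left-recursive. The standard transformation for
  A → A α₁ | ... | A α_m | β₁ | ... | β_n
is
  A  → β₁ A' | ... | β_n A'
  A' → α₁ A' | ... | α_m A' | ε

B → * T becomes B → * T B'
B → B T becomes B' → T B'
B → B * * becomes B' → * * B'
Add B' → ε

Productions for other non-terminals are unchanged:
  T → n T
  T → * n

Resulting grammar:
B → * T B'
B' → T B'
B' → * * B'
B' → ε
T → n T
T → * n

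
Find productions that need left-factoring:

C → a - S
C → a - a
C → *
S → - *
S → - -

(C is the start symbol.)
Yes, C has productions with common prefix 'a -'; S has productions with common prefix '-'

Left-factoring is needed when two productions for the same non-terminal
share a common prefix on the right-hand side.

Productions for C:
  C → a - S
  C → a - a
  C → *
Productions for S:
  S → - *
  S → - -

Found common prefix 'a -' in productions for C
Found common prefix '-' in productions for S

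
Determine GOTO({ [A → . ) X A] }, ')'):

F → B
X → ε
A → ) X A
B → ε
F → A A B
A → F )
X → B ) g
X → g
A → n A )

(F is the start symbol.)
{ [A → ) . X A], [B → .], [X → . B ) g], [X → . g], [X → .] }

GOTO(I, ')') = CLOSURE({ [A → αX.β] : [A → α.Xβ] ∈ I, X = ')' })

Items with dot before ')', with the dot advanced:
  [A → . ) X A] → [A → ) . X A]
Closure of the advanced items:
  [A → ) . X A] has the dot before X: add [X → .], [X → . B ) g], [X → . g]
  [X → . B ) g] has the dot before B: add [B → .]

GOTO = { [A → ) . X A], [B → .], [X → . B ) g], [X → . g], [X → .] }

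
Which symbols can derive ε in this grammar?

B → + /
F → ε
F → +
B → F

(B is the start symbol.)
A non-terminal is nullable if it can derive ε (the empty string): either it has an ε-production, or it has a production whose right-hand side consists entirely of nullable non-terminals.

ε-productions: F → ε
So F is immediately nullable.
B → F: every symbol on the right is nullable, so B is nullable too.
Every non-terminal is now nullable.
Nullable = { 'B', 'F' }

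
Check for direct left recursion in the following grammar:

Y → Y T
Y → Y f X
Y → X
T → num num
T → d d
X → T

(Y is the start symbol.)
Direct left recursion occurs when N → N α for some non-terminal N (the right-hand side begins with the left-hand side itself).

Y → Y T: LEFT RECURSIVE (starts with Y)
Y → Y f X: LEFT RECURSIVE (starts with Y)
Y → X: starts with X
T → num num: starts with num
T → d d: starts with d
X → T: starts with T

The grammar has direct left recursion on: Y.

Answer: Yes, Y is left-recursive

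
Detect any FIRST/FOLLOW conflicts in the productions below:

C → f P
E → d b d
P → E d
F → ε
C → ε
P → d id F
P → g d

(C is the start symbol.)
No FIRST/FOLLOW conflicts.

A FIRST/FOLLOW conflict occurs when a non-terminal N has a nullable alternative N → β (β ⇒* ε) and another alternative N → α with FIRST(α) ∩ FOLLOW(N) ≠ ∅: on such a lookahead the parser cannot decide between expanding α and letting N vanish via β.

Nullable non-terminals: C, F.

C: nullable alternative(s) C → ε; FOLLOW(C) = { $ }
  C → f P: FIRST \ {ε} = { 'f' } — disjoint from FOLLOW(C)
  C → ε: FIRST \ {ε} = { } — this is the only nullable alternative, skip
F has a nullable alternative but only one production, so nothing to check.

E, P have no nullable alternative, so no FIRST/FOLLOW check is needed there.

No FIRST/FOLLOW conflicts found.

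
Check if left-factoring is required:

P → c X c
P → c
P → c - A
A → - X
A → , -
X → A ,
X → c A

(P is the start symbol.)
Yes, P has productions with common prefix 'c'

Left-factoring is needed when two productions for the same non-terminal
share a common prefix on the right-hand side.

Productions for P:
  P → c X c
  P → c
  P → c - A
Productions for A:
  A → - X
  A → , -
Productions for X:
  X → A ,
  X → c A

Found common prefix 'c' in productions for P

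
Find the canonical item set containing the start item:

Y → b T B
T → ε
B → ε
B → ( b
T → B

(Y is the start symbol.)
First, augment the grammar with Y' → Y
I₀ = CLOSURE({ [Y' → . Y] }):
  [Y' → . Y] has the dot before Y: add [Y → . b T B]
No further items can be added.

I₀ = { [Y → . b T B], [Y' → . Y] }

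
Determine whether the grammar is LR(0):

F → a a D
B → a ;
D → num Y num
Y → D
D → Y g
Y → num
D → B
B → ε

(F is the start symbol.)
A grammar is LR(0) if no state in the canonical LR(0) collection has:
  - both a shift item (dot before a terminal) and a complete item (shift-reduce conflict), or
  - two or more complete items (reduce-reduce conflict; the accept item [F' → F .] counts as a complete item here).

Augment with F' → F and build the canonical LR(0) collection (I0 = CLOSURE({[F' → . F]}), then GOTO on every symbol after a dot until no new states appear). It has 14 states:
  I0: { [F → . a a D], [F' → . F] }  — shift
  I1: { [F' → F .] }  — accept
  I2: { [F → a . a D] }  — shift
  I3: { [B → . a ;], [B → .], [D → . B], [D → . Y g], [D → . num Y num], [F → a a . D], [Y → . D], [Y → . num] }  — shift, reduce
  I4: { [D → B .] }  — reduce
  I5: { [F → a a D .], [Y → D .] }  — 2 reduces
  I6: { [D → Y . g] }  — shift
  I7: { [B → a . ;] }  — shift
  I8: { [B → . a ;], [B → .], [D → . B], [D → . Y g], [D → . num Y num], [D → num . Y num], [Y → . D], [Y → . num], [Y → num .] }  — shift, 2 reduces
  I9: { [Y → D .] }  — reduce
  I10: { [D → Y . g], [D → num Y . num] }  — shift
  I11: { [D → Y g .] }  — reduce
  I12: { [D → num Y num .] }  — reduce
  I13: { [B → a ; .] }  — reduce

Conflict in state I3:
  Shift-reduce conflict between [B → .] and [B → . a ;]
So the grammar is NOT LR(0).

Answer: No. Shift-reduce conflict between [B → .] and [B → . a ;]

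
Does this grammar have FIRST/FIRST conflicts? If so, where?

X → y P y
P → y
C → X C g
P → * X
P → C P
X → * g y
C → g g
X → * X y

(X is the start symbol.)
A FIRST/FIRST conflict occurs when two productions N → α and N → β for the same non-terminal have FIRST(α) ∩ FIRST(β) ≠ ∅ (with ε ∈ FIRST of a nullable right-hand side, so two nullable alternatives also conflict).

FIRST sets of the non-terminals at (or reachable through a nullable prefix from) the front of some alternative:
  FIRST(C) = { '*', 'g', 'y' }
  FIRST(X) = { '*', 'y' }

Productions for X:
  X → y P y: FIRST = { 'y' }
  X → * g y: FIRST = { '*' }
  X → * X y: FIRST = { '*' }
Productions for P:
  P → y: FIRST = { 'y' }
  P → * X: FIRST = { '*' }
  P → C P: FIRST = { '*', 'g', 'y' }
Productions for C:
  C → X C g: FIRST = { '*', 'y' }
  C → g g: FIRST = { 'g' }

Conflict for X: X → * g y and X → * X y
  Overlap: { '*' }
Conflict for P: P → y and P → C P
  Overlap: { 'y' }
Conflict for P: P → * X and P → C P
  Overlap: { '*' }

Answer: Yes. X → '*' g y / X → '*' X y on { '*' }; P → y / P → C P on { 'y' }; P → '*' X / P → C P on { '*' }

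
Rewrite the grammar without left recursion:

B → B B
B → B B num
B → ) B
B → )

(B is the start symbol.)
B → ) B B'
B → ) B'
B' → B B'
B' → B num B'
B' → ε

B is directly left-recursive. The standard transformation for
  A → A α₁ | ... | A α_m | β₁ | ... | β_n
is
  A  → β₁ A' | ... | β_n A'
  A' → α₁ A' | ... | α_m A' | ε

B → ) B becomes B → ) B B'
B → ) becomes B → ) B'
B → B B becomes B' → B B'
B → B B num becomes B' → B num B'
Add B' → ε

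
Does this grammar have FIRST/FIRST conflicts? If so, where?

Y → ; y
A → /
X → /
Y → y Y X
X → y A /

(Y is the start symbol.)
No FIRST/FIRST conflicts.

Productions for Y:
  Y → ; y: FIRST = { ';' }
  Y → y Y X: FIRST = { 'y' }
Productions for X:
  X → /: FIRST = { '/' }
  X → y A /: FIRST = { 'y' }
A has only one production, so no FIRST/FIRST conflict is possible there.

All alternatives of each non-terminal have pairwise disjoint FIRST sets.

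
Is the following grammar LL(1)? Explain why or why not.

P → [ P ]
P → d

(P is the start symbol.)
Yes, the grammar is LL(1).

A grammar is LL(1) if for each non-terminal N with multiple productions, the predict sets of those productions are pairwise disjoint, where PREDICT(N → α) = (FIRST(α) \ {ε}) ∪ (FOLLOW(N) if α ⇒* ε).

For P:
  PREDICT(P → '[' P ']') = { '[' }
  PREDICT(P → d) = { 'd' }

All predict sets are disjoint. The grammar IS LL(1).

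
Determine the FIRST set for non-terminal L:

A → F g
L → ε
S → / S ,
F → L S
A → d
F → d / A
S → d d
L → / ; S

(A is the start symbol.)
{ '/', ε }

From L → ε:
  - ε-production, so ε ∈ FIRST(L)
From L → / ; S:
  - '/' is a terminal: add '/' and stop

Collecting: FIRST(L) = { '/', ε }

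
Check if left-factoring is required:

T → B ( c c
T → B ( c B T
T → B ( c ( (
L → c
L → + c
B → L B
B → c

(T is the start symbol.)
Left-factoring is needed when two productions for the same non-terminal
share a common prefix on the right-hand side.

Productions for T:
  T → B ( c c
  T → B ( c B T
  T → B ( c ( (
Productions for L:
  L → c
  L → + c
Productions for B:
  B → L B
  B → c

Found common prefix 'B ( c' in productions for T

Answer: Yes, T has productions with common prefix 'B ( c'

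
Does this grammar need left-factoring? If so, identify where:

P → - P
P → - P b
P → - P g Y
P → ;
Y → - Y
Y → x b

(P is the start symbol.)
Yes, P has productions with common prefix '- P'

Left-factoring is needed when two productions for the same non-terminal
share a common prefix on the right-hand side.

Productions for P:
  P → - P
  P → - P b
  P → - P g Y
  P → ;
Productions for Y:
  Y → - Y
  Y → x b

Found common prefix '- P' in productions for P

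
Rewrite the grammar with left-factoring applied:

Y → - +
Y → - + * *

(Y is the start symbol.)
Left-factoring transforms A → αβ₁ | αβ₂ into A → αA' and A' → β₁ | β₂
(α is the longest common prefix among the alternatives). Repeat until
no nonterminal has two alternatives with a common prefix.

Round 1: Y has alternatives sharing prefix '- +'. Introduce Y': Y → - + Y'
  Add: Y' → ε
  Add: Y' → * *

No remaining common prefixes — done.

Resulting grammar:
Y → - + Y'
Y' → ε
Y' → * *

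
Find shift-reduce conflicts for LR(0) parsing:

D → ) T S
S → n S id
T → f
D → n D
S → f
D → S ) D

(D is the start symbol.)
No shift-reduce conflicts

Augment with D' → D and build the canonical LR(0) collection (I0 = CLOSURE({[D' → . D]}), then GOTO on every symbol after a dot until no new states appear). It has 16 states:
  I0: { [D → . ) T S], [D → . S ) D], [D → . n D], [D' → . D], [S → . f], [S → . n S id] }  — shift
  I1: { [D → ) . T S], [T → . f] }  — shift
  I2: { [D' → D .] }  — accept
  I3: { [D → S . ) D] }  — shift
  I4: { [S → f .] }  — reduce
  I5: { [D → . ) T S], [D → . S ) D], [D → . n D], [D → n . D], [S → . f], [S → . n S id], [S → n . S id] }  — shift
  I6: { [D → n D .] }  — reduce
  I7: { [D → S . ) D], [S → n S . id] }  — shift
  I8: { [D → . ) T S], [D → . S ) D], [D → . n D], [D → S ) . D], [S → . f], [S → . n S id] }  — shift
  I9: { [S → n S id .] }  — reduce
  I10: { [D → S ) D .] }  — reduce
  I11: { [D → ) T . S], [S → . f], [S → . n S id] }  — shift
  I12: { [T → f .] }  — reduce
  I13: { [D → ) T S .] }  — reduce
  I14: { [S → . f], [S → . n S id], [S → n . S id] }  — shift
  I15: { [S → n S . id] }  — shift

No state contains both a complete item and a shift item.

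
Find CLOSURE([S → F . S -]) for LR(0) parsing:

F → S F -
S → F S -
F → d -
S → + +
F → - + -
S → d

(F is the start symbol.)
To compute CLOSURE, for each item [A → α.Bβ] where B is a non-terminal, add [B → .γ] for all productions B → γ; repeat for the newly added items until nothing changes.

Start with: [S → F . S -]
  [S → F . S -] has the dot before S: add [S → . F S -], [S → . + +], [S → . d]
  [S → . F S -] has the dot before F: add [F → . S F -], [F → . d -], [F → . - + -]
No further items can be added.

CLOSURE = { [F → . - + -], [F → . S F -], [F → . d -], [S → . + +], [S → . F S -], [S → . d], [S → F . S -] }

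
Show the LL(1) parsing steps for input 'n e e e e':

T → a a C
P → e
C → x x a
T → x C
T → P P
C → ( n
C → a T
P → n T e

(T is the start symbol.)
LL(1) parsing maintains a stack (initially the start symbol over $) and the input. At each step: if the stack top is a terminal, match it against the current input token; if it is a non-terminal N, replace it with the RHS of M[N, lookahead] (the unique production whose predict set contains the lookahead).

Stack is shown with the top on the left.

Stack      Input        Action
------------------------------
T $        n e e e e $  output T → P P
P P $      n e e e e $  output P → n T e
n T e P $  n e e e e $  match 'n'
T e P $    e e e e $    output T → P P
P P e P $  e e e e $    output P → e
e P e P $  e e e e $    match 'e'
P e P $    e e e $      output P → e
e e P $    e e e $      match 'e'
e P $      e e $        match 'e'
P $        e $          output P → e
e $        e $          match 'e'
$          $            accept

The string is accepted.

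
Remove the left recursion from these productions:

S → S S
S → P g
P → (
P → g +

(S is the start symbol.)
S is directly left-recursive. The standard transformation for
  A → A α₁ | ... | A α_m | β₁ | ... | β_n
is
  A  → β₁ A' | ... | β_n A'
  A' → α₁ A' | ... | α_m A' | ε

S → P g becomes S → P g S'
S → S S becomes S' → S S'
Add S' → ε

Productions for other non-terminals are unchanged:
  P → (
  P → g +

Resulting grammar:
S → P g S'
S' → S S'
S' → ε
P → (
P → g +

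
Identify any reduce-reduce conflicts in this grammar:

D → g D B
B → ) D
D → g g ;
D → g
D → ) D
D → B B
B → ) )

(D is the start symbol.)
Yes — I12: [B → ) D .] vs [D → ) D .]

Augment with D' → D and build the canonical LR(0) collection (I0 = CLOSURE({[D' → . D]}), then GOTO on every symbol after a dot until no new states appear). It has 14 states:
  I0: { [B → . ) )], [B → . ) D], [D → . ) D], [D → . B B], [D → . g D B], [D → . g g ;], [D → . g], [D' → . D] }  — shift
  I1: { [B → ) . )], [B → ) . D], [B → . ) )], [B → . ) D], [D → ) . D], [D → . ) D], [D → . B B], [D → . g D B], [D → . g g ;], [D → . g] }  — shift
  I2: { [B → . ) )], [B → . ) D], [D → B . B] }  — shift
  I3: { [D' → D .] }  — accept
  I4: { [B → . ) )], [B → . ) D], [D → . ) D], [D → . B B], [D → . g D B], [D → . g g ;], [D → . g], [D → g . D B], [D → g . g ;], [D → g .] }  — shift, reduce
  I5: { [B → . ) )], [B → . ) D], [D → g D . B] }  — shift
  I6: { [B → . ) )], [B → . ) D], [D → . ) D], [D → . B B], [D → . g D B], [D → . g g ;], [D → . g], [D → g . D B], [D → g . g ;], [D → g .], [D → g g . ;] }  — shift, reduce
  I7: { [D → g g ; .] }  — reduce
  I8: { [B → ) . )], [B → ) . D], [B → . ) )], [B → . ) D], [D → . ) D], [D → . B B], [D → . g D B], [D → . g g ;], [D → . g] }  — shift
  I9: { [D → g D B .] }  — reduce
  I10: { [B → ) ) .], [B → ) . )], [B → ) . D], [B → . ) )], [B → . ) D], [D → ) . D], [D → . ) D], [D → . B B], [D → . g D B], [D → . g g ;], [D → . g] }  — shift, reduce
  I11: { [B → ) D .] }  — reduce
  I12: { [B → ) D .], [D → ) D .] }  — 2 reduces
  I13: { [D → B B .] }  — reduce

I12 contains complete items [B → ) D .], [D → ) D .] — reduce-reduce conflict.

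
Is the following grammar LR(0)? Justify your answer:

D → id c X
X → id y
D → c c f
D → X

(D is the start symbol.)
Yes, the grammar is LR(0)

A grammar is LR(0) if no state in the canonical LR(0) collection has:
  - both a shift item (dot before a terminal) and a complete item (shift-reduce conflict), or
  - two or more complete items (reduce-reduce conflict; the accept item [D' → D .] counts as a complete item here).

Augment with D' → D and build the canonical LR(0) collection (I0 = CLOSURE({[D' → . D]}), then GOTO on every symbol after a dot until no new states appear). It has 11 states:
  I0: { [D → . X], [D → . c c f], [D → . id c X], [D' → . D], [X → . id y] }  — shift
  I1: { [D' → D .] }  — accept
  I2: { [D → X .] }  — reduce
  I3: { [D → c . c f] }  — shift
  I4: { [D → id . c X], [X → id . y] }  — shift
  I5: { [D → id c . X], [X → . id y] }  — shift
  I6: { [X → id y .] }  — reduce
  I7: { [D → id c X .] }  — reduce
  I8: { [X → id . y] }  — shift
  I9: { [D → c c . f] }  — shift
  I10: { [D → c c f .] }  — reduce

Every state is either a pure shift/goto state or contains exactly one complete item and nothing to shift — no conflicts. The grammar is LR(0).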